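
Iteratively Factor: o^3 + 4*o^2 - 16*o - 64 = (o - 4)*(o^2 + 8*o + 16) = (o - 4)*(o + 4)*(o + 4)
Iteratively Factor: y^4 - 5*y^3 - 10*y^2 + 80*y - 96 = (y + 4)*(y^3 - 9*y^2 + 26*y - 24) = (y - 4)*(y + 4)*(y^2 - 5*y + 6) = (y - 4)*(y - 2)*(y + 4)*(y - 3)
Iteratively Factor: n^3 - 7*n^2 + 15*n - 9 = (n - 3)*(n^2 - 4*n + 3) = (n - 3)^2*(n - 1)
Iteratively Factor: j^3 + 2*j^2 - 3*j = (j - 1)*(j^2 + 3*j) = (j - 1)*(j + 3)*(j)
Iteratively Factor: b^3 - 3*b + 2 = (b + 2)*(b^2 - 2*b + 1) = (b - 1)*(b + 2)*(b - 1)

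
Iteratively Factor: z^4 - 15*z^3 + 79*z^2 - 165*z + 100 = (z - 1)*(z^3 - 14*z^2 + 65*z - 100) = (z - 5)*(z - 1)*(z^2 - 9*z + 20) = (z - 5)^2*(z - 1)*(z - 4)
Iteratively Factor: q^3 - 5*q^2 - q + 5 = (q + 1)*(q^2 - 6*q + 5) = (q - 1)*(q + 1)*(q - 5)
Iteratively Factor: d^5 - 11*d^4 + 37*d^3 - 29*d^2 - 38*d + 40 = (d - 4)*(d^4 - 7*d^3 + 9*d^2 + 7*d - 10) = (d - 4)*(d - 1)*(d^3 - 6*d^2 + 3*d + 10) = (d - 5)*(d - 4)*(d - 1)*(d^2 - d - 2) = (d - 5)*(d - 4)*(d - 1)*(d + 1)*(d - 2)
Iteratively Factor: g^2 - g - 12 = (g - 4)*(g + 3)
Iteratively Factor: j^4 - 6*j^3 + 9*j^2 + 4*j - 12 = (j - 2)*(j^3 - 4*j^2 + j + 6) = (j - 3)*(j - 2)*(j^2 - j - 2) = (j - 3)*(j - 2)^2*(j + 1)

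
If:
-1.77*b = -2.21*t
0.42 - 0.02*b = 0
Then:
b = 21.00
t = 16.82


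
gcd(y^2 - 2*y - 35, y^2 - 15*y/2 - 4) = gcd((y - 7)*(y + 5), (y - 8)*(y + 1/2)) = 1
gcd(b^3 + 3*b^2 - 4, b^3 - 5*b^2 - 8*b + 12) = b^2 + b - 2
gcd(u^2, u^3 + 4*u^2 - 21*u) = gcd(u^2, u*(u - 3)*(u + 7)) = u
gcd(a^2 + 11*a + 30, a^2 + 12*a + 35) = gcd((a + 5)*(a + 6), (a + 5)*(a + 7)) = a + 5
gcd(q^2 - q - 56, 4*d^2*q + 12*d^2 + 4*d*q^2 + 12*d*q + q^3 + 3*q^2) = 1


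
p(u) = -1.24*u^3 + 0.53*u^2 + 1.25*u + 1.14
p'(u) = -3.72*u^2 + 1.06*u + 1.25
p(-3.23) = 44.42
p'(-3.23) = -40.98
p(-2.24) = 14.94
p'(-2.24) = -19.79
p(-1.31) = 3.20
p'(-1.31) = -6.52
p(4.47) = -93.43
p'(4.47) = -68.34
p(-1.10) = 2.06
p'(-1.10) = -4.42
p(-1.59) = 5.48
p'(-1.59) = -9.84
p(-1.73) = 6.98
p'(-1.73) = -11.72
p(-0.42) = 0.80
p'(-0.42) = 0.15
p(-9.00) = 936.78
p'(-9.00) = -309.61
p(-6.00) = 280.56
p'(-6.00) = -139.03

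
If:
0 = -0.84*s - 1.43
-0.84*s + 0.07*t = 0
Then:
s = -1.70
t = -20.43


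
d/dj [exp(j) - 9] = exp(j)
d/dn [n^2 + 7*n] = 2*n + 7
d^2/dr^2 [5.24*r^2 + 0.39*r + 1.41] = 10.4800000000000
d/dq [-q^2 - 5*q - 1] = -2*q - 5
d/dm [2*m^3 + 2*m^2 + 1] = 2*m*(3*m + 2)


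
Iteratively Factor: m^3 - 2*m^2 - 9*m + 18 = (m - 2)*(m^2 - 9) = (m - 2)*(m + 3)*(m - 3)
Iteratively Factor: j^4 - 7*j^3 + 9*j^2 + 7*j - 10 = (j - 1)*(j^3 - 6*j^2 + 3*j + 10) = (j - 2)*(j - 1)*(j^2 - 4*j - 5) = (j - 2)*(j - 1)*(j + 1)*(j - 5)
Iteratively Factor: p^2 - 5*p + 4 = (p - 1)*(p - 4)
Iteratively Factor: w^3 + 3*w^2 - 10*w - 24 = (w + 4)*(w^2 - w - 6) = (w + 2)*(w + 4)*(w - 3)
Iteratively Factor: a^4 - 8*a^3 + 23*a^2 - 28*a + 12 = (a - 1)*(a^3 - 7*a^2 + 16*a - 12) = (a - 2)*(a - 1)*(a^2 - 5*a + 6) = (a - 3)*(a - 2)*(a - 1)*(a - 2)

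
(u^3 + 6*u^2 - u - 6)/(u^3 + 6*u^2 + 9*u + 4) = (u^2 + 5*u - 6)/(u^2 + 5*u + 4)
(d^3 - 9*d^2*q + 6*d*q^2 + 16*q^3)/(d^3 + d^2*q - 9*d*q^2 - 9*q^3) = (-d^2 + 10*d*q - 16*q^2)/(-d^2 + 9*q^2)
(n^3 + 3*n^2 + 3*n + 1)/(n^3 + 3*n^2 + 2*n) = (n^2 + 2*n + 1)/(n*(n + 2))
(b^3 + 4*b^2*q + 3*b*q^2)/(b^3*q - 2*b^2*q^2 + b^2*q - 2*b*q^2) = (b^2 + 4*b*q + 3*q^2)/(q*(b^2 - 2*b*q + b - 2*q))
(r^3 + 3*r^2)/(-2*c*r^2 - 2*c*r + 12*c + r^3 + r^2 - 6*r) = r^2/(-2*c*r + 4*c + r^2 - 2*r)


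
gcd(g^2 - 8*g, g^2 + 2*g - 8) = 1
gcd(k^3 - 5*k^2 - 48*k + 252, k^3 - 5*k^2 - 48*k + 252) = k^3 - 5*k^2 - 48*k + 252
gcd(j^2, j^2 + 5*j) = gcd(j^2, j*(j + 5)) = j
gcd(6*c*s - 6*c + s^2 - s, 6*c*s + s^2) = 6*c + s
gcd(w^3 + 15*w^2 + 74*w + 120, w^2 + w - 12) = w + 4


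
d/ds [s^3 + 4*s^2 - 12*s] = 3*s^2 + 8*s - 12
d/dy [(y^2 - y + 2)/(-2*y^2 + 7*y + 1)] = 5*(y^2 + 2*y - 3)/(4*y^4 - 28*y^3 + 45*y^2 + 14*y + 1)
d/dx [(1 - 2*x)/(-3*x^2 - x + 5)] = (6*x^2 + 2*x - (2*x - 1)*(6*x + 1) - 10)/(3*x^2 + x - 5)^2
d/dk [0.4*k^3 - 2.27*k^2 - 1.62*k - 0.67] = 1.2*k^2 - 4.54*k - 1.62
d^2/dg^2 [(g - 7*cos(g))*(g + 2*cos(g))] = 5*g*cos(g) - 56*sin(g)^2 + 10*sin(g) + 30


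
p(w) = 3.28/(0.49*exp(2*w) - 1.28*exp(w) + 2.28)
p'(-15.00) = 0.00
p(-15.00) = 1.44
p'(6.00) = 0.00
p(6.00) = 0.00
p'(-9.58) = 0.00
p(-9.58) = 1.44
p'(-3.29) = 0.03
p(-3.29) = 1.47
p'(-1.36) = 0.22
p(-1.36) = 1.65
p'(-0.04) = 0.47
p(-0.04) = 2.18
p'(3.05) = -0.04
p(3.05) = 0.02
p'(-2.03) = 0.11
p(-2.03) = 1.55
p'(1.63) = -0.86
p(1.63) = 0.39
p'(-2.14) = 0.10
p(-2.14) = 1.54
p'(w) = 3.28*(-0.98*exp(2*w) + 1.28*exp(w))/(0.49*exp(2*w) - 1.28*exp(w) + 2.28)^2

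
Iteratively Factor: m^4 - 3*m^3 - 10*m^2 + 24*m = (m - 2)*(m^3 - m^2 - 12*m) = m*(m - 2)*(m^2 - m - 12) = m*(m - 4)*(m - 2)*(m + 3)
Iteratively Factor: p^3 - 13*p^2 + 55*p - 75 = (p - 5)*(p^2 - 8*p + 15) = (p - 5)*(p - 3)*(p - 5)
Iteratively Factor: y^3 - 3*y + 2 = (y + 2)*(y^2 - 2*y + 1) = (y - 1)*(y + 2)*(y - 1)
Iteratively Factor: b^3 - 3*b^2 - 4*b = (b + 1)*(b^2 - 4*b) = (b - 4)*(b + 1)*(b)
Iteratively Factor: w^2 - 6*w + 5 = (w - 1)*(w - 5)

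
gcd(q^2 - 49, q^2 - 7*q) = q - 7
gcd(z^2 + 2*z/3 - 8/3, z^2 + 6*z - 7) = 1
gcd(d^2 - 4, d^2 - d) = 1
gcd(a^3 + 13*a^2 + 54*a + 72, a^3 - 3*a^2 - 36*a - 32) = a + 4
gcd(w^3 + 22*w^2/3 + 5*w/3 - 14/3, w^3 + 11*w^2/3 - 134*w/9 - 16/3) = 1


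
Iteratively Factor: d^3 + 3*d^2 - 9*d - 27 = (d + 3)*(d^2 - 9) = (d - 3)*(d + 3)*(d + 3)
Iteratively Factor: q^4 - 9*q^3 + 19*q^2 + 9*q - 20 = (q - 5)*(q^3 - 4*q^2 - q + 4) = (q - 5)*(q + 1)*(q^2 - 5*q + 4) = (q - 5)*(q - 4)*(q + 1)*(q - 1)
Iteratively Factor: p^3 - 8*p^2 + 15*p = (p)*(p^2 - 8*p + 15) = p*(p - 3)*(p - 5)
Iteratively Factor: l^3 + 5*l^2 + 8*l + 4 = (l + 2)*(l^2 + 3*l + 2) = (l + 1)*(l + 2)*(l + 2)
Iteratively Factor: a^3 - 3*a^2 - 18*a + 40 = (a - 5)*(a^2 + 2*a - 8) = (a - 5)*(a - 2)*(a + 4)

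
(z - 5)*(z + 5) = z^2 - 25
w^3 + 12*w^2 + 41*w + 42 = (w + 2)*(w + 3)*(w + 7)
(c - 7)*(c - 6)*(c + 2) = c^3 - 11*c^2 + 16*c + 84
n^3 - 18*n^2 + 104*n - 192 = (n - 8)*(n - 6)*(n - 4)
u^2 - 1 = (u - 1)*(u + 1)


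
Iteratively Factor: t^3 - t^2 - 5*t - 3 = (t + 1)*(t^2 - 2*t - 3) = (t + 1)^2*(t - 3)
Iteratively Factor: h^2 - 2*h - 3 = (h - 3)*(h + 1)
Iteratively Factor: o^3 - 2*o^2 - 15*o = (o + 3)*(o^2 - 5*o) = o*(o + 3)*(o - 5)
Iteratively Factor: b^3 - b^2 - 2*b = (b - 2)*(b^2 + b) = (b - 2)*(b + 1)*(b)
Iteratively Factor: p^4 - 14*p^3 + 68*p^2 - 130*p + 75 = (p - 3)*(p^3 - 11*p^2 + 35*p - 25) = (p - 5)*(p - 3)*(p^2 - 6*p + 5) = (p - 5)*(p - 3)*(p - 1)*(p - 5)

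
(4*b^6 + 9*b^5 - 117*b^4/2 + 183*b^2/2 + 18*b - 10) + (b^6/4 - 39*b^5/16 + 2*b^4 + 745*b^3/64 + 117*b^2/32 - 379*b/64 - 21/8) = 17*b^6/4 + 105*b^5/16 - 113*b^4/2 + 745*b^3/64 + 3045*b^2/32 + 773*b/64 - 101/8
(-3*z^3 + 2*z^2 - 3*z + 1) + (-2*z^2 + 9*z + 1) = -3*z^3 + 6*z + 2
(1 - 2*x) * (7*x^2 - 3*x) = -14*x^3 + 13*x^2 - 3*x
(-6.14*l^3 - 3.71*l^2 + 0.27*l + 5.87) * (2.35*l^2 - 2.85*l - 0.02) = -14.429*l^5 + 8.7805*l^4 + 11.3308*l^3 + 13.0992*l^2 - 16.7349*l - 0.1174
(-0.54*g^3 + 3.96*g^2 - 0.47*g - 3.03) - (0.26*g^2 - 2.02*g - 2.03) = -0.54*g^3 + 3.7*g^2 + 1.55*g - 1.0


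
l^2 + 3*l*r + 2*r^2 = (l + r)*(l + 2*r)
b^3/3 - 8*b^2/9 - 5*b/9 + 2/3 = (b/3 + 1/3)*(b - 3)*(b - 2/3)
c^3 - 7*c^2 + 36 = (c - 6)*(c - 3)*(c + 2)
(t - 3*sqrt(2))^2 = t^2 - 6*sqrt(2)*t + 18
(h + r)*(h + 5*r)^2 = h^3 + 11*h^2*r + 35*h*r^2 + 25*r^3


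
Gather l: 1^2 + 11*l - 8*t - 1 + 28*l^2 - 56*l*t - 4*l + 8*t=28*l^2 + l*(7 - 56*t)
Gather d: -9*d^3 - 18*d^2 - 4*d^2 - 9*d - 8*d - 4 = -9*d^3 - 22*d^2 - 17*d - 4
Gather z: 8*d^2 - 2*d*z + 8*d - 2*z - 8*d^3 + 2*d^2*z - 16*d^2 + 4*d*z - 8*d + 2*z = -8*d^3 - 8*d^2 + z*(2*d^2 + 2*d)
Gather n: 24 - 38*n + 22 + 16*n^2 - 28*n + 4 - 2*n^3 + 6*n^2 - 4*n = -2*n^3 + 22*n^2 - 70*n + 50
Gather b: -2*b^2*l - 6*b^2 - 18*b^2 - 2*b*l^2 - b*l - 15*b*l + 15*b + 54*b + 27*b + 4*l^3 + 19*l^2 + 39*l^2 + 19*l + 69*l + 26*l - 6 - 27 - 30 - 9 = b^2*(-2*l - 24) + b*(-2*l^2 - 16*l + 96) + 4*l^3 + 58*l^2 + 114*l - 72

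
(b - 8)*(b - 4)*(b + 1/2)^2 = b^4 - 11*b^3 + 81*b^2/4 + 29*b + 8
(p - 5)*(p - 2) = p^2 - 7*p + 10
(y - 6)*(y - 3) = y^2 - 9*y + 18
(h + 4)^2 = h^2 + 8*h + 16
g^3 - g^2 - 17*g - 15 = (g - 5)*(g + 1)*(g + 3)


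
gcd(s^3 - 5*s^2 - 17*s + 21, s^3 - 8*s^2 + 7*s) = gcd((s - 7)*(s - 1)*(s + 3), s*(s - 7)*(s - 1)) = s^2 - 8*s + 7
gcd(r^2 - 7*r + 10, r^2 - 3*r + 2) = r - 2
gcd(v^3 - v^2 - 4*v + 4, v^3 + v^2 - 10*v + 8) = v^2 - 3*v + 2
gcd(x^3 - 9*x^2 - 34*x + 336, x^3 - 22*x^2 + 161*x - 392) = x^2 - 15*x + 56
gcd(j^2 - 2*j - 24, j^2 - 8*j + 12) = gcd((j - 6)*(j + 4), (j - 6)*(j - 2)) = j - 6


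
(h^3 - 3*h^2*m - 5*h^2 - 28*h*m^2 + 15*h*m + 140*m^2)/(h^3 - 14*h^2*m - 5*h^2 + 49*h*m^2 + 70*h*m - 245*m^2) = (h + 4*m)/(h - 7*m)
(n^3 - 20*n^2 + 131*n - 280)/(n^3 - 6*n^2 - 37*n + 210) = (n - 8)/(n + 6)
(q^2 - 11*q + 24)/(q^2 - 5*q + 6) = (q - 8)/(q - 2)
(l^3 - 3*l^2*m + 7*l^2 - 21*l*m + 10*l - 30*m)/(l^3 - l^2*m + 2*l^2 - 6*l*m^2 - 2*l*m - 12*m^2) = (l + 5)/(l + 2*m)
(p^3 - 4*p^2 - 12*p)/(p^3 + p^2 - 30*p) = (p^2 - 4*p - 12)/(p^2 + p - 30)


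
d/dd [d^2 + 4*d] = 2*d + 4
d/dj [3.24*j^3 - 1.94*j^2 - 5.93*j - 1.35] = 9.72*j^2 - 3.88*j - 5.93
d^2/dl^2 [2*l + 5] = 0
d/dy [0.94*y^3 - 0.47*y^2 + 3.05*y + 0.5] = 2.82*y^2 - 0.94*y + 3.05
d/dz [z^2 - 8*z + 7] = 2*z - 8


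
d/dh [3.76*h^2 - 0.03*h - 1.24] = 7.52*h - 0.03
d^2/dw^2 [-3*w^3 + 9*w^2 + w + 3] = 18 - 18*w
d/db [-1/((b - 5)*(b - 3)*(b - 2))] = ((b - 5)*(b - 3) + (b - 5)*(b - 2) + (b - 3)*(b - 2))/((b - 5)^2*(b - 3)^2*(b - 2)^2)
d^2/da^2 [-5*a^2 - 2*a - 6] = -10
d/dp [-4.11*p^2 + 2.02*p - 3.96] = 2.02 - 8.22*p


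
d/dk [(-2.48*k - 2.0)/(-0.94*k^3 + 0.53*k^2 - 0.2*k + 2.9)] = (-4.6624*k^3 - 4.3256*k^2 + 2.12*k - 7.592)/(0.8836*k^6 - 0.9964*k^5 + 0.6569*k^4 - 5.664*k^3 + 3.114*k^2 - 1.16*k + 8.41)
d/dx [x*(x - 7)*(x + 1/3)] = 3*x^2 - 40*x/3 - 7/3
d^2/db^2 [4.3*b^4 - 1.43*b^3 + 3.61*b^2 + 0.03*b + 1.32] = 51.6*b^2 - 8.58*b + 7.22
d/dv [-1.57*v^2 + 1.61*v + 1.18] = 1.61 - 3.14*v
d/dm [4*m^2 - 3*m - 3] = 8*m - 3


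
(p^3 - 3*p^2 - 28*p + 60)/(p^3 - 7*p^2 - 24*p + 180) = (p - 2)/(p - 6)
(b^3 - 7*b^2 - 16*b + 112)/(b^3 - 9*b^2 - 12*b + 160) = (b^2 - 11*b + 28)/(b^2 - 13*b + 40)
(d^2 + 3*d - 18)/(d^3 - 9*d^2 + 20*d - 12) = (d^2 + 3*d - 18)/(d^3 - 9*d^2 + 20*d - 12)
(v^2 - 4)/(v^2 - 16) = (v^2 - 4)/(v^2 - 16)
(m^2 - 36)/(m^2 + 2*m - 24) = (m - 6)/(m - 4)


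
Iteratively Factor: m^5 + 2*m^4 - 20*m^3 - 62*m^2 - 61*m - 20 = (m + 4)*(m^4 - 2*m^3 - 12*m^2 - 14*m - 5) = (m + 1)*(m + 4)*(m^3 - 3*m^2 - 9*m - 5) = (m + 1)^2*(m + 4)*(m^2 - 4*m - 5) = (m - 5)*(m + 1)^2*(m + 4)*(m + 1)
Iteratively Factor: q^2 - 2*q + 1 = (q - 1)*(q - 1)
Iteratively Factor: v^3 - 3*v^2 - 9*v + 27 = (v - 3)*(v^2 - 9) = (v - 3)^2*(v + 3)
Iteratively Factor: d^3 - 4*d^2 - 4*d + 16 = (d - 2)*(d^2 - 2*d - 8) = (d - 4)*(d - 2)*(d + 2)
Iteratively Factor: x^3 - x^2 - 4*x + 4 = (x - 2)*(x^2 + x - 2) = (x - 2)*(x - 1)*(x + 2)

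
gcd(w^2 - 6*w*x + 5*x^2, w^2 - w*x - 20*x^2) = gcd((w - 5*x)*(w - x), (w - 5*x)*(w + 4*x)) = -w + 5*x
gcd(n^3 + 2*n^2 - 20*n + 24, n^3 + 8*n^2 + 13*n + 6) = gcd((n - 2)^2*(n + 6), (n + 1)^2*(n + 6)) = n + 6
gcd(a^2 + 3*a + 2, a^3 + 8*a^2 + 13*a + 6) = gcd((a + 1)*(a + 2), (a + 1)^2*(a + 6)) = a + 1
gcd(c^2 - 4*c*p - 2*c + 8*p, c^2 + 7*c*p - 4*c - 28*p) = 1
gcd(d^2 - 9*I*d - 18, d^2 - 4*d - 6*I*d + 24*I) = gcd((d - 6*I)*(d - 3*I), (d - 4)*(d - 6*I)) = d - 6*I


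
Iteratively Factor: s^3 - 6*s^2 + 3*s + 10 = (s + 1)*(s^2 - 7*s + 10) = (s - 2)*(s + 1)*(s - 5)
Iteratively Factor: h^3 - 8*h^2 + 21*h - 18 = (h - 2)*(h^2 - 6*h + 9) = (h - 3)*(h - 2)*(h - 3)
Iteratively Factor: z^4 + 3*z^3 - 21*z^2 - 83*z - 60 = (z + 3)*(z^3 - 21*z - 20) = (z + 1)*(z + 3)*(z^2 - z - 20) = (z - 5)*(z + 1)*(z + 3)*(z + 4)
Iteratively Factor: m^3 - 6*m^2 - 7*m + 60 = (m + 3)*(m^2 - 9*m + 20) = (m - 5)*(m + 3)*(m - 4)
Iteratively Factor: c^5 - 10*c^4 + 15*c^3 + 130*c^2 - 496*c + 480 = (c + 4)*(c^4 - 14*c^3 + 71*c^2 - 154*c + 120) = (c - 5)*(c + 4)*(c^3 - 9*c^2 + 26*c - 24) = (c - 5)*(c - 2)*(c + 4)*(c^2 - 7*c + 12) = (c - 5)*(c - 3)*(c - 2)*(c + 4)*(c - 4)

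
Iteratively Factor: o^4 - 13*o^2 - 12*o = (o - 4)*(o^3 + 4*o^2 + 3*o) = (o - 4)*(o + 3)*(o^2 + o) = (o - 4)*(o + 1)*(o + 3)*(o)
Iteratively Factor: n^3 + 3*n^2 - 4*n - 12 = (n - 2)*(n^2 + 5*n + 6) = (n - 2)*(n + 2)*(n + 3)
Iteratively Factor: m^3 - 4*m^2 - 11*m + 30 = (m + 3)*(m^2 - 7*m + 10) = (m - 5)*(m + 3)*(m - 2)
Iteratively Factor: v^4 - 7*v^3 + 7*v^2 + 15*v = (v + 1)*(v^3 - 8*v^2 + 15*v) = (v - 3)*(v + 1)*(v^2 - 5*v) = (v - 5)*(v - 3)*(v + 1)*(v)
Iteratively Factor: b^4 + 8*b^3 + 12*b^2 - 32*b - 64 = (b - 2)*(b^3 + 10*b^2 + 32*b + 32) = (b - 2)*(b + 4)*(b^2 + 6*b + 8) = (b - 2)*(b + 4)^2*(b + 2)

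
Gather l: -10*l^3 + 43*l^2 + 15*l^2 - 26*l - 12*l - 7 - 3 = -10*l^3 + 58*l^2 - 38*l - 10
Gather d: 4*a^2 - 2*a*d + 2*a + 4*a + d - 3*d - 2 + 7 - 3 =4*a^2 + 6*a + d*(-2*a - 2) + 2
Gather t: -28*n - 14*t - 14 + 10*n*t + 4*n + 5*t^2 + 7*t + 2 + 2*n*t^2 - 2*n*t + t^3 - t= -24*n + t^3 + t^2*(2*n + 5) + t*(8*n - 8) - 12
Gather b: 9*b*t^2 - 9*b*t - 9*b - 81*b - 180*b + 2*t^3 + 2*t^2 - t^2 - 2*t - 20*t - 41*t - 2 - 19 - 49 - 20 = b*(9*t^2 - 9*t - 270) + 2*t^3 + t^2 - 63*t - 90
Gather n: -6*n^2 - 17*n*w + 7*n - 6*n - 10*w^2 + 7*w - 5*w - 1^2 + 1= -6*n^2 + n*(1 - 17*w) - 10*w^2 + 2*w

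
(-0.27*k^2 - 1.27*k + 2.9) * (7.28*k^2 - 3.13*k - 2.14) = -1.9656*k^4 - 8.4005*k^3 + 25.6649*k^2 - 6.3592*k - 6.206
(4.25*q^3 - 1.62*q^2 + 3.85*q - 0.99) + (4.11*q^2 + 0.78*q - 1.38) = 4.25*q^3 + 2.49*q^2 + 4.63*q - 2.37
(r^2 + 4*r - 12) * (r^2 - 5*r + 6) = r^4 - r^3 - 26*r^2 + 84*r - 72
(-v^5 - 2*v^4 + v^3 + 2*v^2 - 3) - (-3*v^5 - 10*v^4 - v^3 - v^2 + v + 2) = 2*v^5 + 8*v^4 + 2*v^3 + 3*v^2 - v - 5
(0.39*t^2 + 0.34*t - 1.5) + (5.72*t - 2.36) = 0.39*t^2 + 6.06*t - 3.86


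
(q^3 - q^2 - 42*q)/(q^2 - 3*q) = (q^2 - q - 42)/(q - 3)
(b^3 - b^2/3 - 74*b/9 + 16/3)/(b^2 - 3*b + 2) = (9*b^3 - 3*b^2 - 74*b + 48)/(9*(b^2 - 3*b + 2))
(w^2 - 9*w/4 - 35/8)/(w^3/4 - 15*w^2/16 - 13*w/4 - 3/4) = 2*(-8*w^2 + 18*w + 35)/(-4*w^3 + 15*w^2 + 52*w + 12)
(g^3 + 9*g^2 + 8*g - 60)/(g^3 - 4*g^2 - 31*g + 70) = (g + 6)/(g - 7)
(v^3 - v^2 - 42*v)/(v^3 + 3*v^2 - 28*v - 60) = v*(v - 7)/(v^2 - 3*v - 10)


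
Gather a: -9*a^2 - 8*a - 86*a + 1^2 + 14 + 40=-9*a^2 - 94*a + 55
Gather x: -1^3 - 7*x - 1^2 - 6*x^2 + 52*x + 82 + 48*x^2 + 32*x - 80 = 42*x^2 + 77*x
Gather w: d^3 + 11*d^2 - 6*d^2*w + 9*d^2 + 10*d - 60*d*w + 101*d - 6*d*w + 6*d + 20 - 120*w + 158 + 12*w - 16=d^3 + 20*d^2 + 117*d + w*(-6*d^2 - 66*d - 108) + 162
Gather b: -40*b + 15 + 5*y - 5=-40*b + 5*y + 10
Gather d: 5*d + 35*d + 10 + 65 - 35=40*d + 40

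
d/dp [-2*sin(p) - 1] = -2*cos(p)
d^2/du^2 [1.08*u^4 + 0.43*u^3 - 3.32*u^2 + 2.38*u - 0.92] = 12.96*u^2 + 2.58*u - 6.64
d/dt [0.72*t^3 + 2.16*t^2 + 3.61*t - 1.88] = 2.16*t^2 + 4.32*t + 3.61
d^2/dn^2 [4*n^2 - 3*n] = 8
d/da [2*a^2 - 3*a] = 4*a - 3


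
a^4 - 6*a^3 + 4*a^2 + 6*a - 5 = (a - 5)*(a - 1)^2*(a + 1)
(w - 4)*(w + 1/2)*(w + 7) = w^3 + 7*w^2/2 - 53*w/2 - 14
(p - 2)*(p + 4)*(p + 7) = p^3 + 9*p^2 + 6*p - 56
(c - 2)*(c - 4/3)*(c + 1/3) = c^3 - 3*c^2 + 14*c/9 + 8/9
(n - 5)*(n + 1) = n^2 - 4*n - 5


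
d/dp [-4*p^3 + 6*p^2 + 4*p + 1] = -12*p^2 + 12*p + 4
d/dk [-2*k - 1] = -2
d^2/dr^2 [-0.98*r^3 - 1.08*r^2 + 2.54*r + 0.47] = -5.88*r - 2.16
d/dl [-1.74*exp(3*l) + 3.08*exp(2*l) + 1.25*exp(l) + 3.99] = (-5.22*exp(2*l) + 6.16*exp(l) + 1.25)*exp(l)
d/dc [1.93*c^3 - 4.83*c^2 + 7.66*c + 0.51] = 5.79*c^2 - 9.66*c + 7.66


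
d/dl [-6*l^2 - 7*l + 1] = -12*l - 7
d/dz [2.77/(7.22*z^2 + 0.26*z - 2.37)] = (-39.9988*z - 0.7202)/(7.22*z^2 + 0.26*z - 2.37)^2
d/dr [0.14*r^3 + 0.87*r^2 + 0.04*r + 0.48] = 0.42*r^2 + 1.74*r + 0.04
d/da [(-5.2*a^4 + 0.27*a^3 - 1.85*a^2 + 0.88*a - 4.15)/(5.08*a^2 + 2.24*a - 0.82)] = (-52.832*a^5 - 33.5724*a^4 + 18.2656*a^3 - 9.2786*a^2 + 45.198*a + 8.5744)/(25.8064*a^4 + 22.7584*a^3 - 3.3136*a^2 - 3.6736*a + 0.6724)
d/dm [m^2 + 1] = 2*m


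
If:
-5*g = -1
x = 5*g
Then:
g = 1/5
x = 1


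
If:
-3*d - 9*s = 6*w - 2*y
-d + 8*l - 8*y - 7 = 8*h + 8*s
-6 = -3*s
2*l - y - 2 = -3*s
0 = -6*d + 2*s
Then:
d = 2/3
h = -y/2 - 119/24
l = y/2 - 2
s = 2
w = y/3 - 10/3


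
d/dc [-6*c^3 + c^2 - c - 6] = -18*c^2 + 2*c - 1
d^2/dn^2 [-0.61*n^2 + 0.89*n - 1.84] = -1.22000000000000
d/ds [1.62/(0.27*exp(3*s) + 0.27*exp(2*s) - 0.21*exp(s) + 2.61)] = (-1.3122*exp(2*s) - 0.8748*exp(s) + 0.3402)*exp(s)/(0.27*exp(3*s) + 0.27*exp(2*s) - 0.21*exp(s) + 2.61)^2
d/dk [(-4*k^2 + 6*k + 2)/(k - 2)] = 2*(-2*k^2 + 8*k - 7)/(k^2 - 4*k + 4)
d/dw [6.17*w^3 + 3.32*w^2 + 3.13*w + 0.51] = 18.51*w^2 + 6.64*w + 3.13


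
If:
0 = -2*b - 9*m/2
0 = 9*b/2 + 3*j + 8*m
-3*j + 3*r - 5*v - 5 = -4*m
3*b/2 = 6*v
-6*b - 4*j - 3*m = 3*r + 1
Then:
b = -648/593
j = 204/593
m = 288/593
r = 1615/1779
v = -162/593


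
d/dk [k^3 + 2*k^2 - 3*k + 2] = 3*k^2 + 4*k - 3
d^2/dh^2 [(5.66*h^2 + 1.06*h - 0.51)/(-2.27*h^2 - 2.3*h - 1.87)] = (-2.8421709430404e-14*h^4 + 48.1775719999999*h^3 + 159.924678*h^2 + 42.973824*h - 29.400786)/(11.697083*h^6 + 35.55501*h^5 + 64.932669*h^4 + 70.74662*h^3 + 53.490789*h^2 + 24.12861*h + 6.539203)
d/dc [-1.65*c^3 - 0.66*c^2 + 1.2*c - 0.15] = -4.95*c^2 - 1.32*c + 1.2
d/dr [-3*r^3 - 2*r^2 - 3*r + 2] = -9*r^2 - 4*r - 3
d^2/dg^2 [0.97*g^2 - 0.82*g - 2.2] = 1.94000000000000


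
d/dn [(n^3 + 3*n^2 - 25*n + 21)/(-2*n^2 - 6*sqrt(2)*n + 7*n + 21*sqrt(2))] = ((4*n - 7 + 6*sqrt(2))*(n^3 + 3*n^2 - 25*n + 21) + (-3*n^2 - 6*n + 25)*(2*n^2 - 7*n + 6*sqrt(2)*n - 21*sqrt(2)))/(2*n^2 - 7*n + 6*sqrt(2)*n - 21*sqrt(2))^2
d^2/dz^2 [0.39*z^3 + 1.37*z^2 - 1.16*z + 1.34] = 2.34*z + 2.74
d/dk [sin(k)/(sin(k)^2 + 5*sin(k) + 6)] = (cos(k)^2 + 5)*cos(k)/((sin(k) + 2)^2*(sin(k) + 3)^2)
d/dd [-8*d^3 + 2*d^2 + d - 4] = -24*d^2 + 4*d + 1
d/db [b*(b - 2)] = 2*b - 2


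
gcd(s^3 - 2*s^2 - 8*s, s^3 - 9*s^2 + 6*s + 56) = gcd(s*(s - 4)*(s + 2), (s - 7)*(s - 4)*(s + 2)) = s^2 - 2*s - 8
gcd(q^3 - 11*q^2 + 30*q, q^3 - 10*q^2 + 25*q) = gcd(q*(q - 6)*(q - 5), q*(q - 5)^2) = q^2 - 5*q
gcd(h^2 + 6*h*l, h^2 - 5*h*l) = h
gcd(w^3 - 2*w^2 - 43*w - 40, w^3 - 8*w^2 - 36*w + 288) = w - 8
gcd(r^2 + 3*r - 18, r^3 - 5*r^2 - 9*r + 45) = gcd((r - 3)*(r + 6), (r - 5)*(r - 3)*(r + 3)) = r - 3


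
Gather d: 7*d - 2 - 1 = 7*d - 3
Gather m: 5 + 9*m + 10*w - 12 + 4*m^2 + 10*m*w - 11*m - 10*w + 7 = 4*m^2 + m*(10*w - 2)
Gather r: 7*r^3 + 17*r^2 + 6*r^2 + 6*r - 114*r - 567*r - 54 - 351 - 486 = 7*r^3 + 23*r^2 - 675*r - 891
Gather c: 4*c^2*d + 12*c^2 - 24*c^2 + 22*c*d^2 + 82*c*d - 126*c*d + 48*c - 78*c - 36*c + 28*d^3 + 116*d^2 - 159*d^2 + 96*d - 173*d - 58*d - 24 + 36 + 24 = c^2*(4*d - 12) + c*(22*d^2 - 44*d - 66) + 28*d^3 - 43*d^2 - 135*d + 36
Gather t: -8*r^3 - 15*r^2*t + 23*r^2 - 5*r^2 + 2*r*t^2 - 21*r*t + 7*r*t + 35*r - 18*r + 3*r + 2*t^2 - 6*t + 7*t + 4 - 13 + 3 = -8*r^3 + 18*r^2 + 20*r + t^2*(2*r + 2) + t*(-15*r^2 - 14*r + 1) - 6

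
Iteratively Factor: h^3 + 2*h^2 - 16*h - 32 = (h + 4)*(h^2 - 2*h - 8) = (h - 4)*(h + 4)*(h + 2)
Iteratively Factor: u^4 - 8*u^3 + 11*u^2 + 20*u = (u)*(u^3 - 8*u^2 + 11*u + 20) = u*(u - 4)*(u^2 - 4*u - 5) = u*(u - 4)*(u + 1)*(u - 5)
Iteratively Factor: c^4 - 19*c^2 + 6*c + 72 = (c - 3)*(c^3 + 3*c^2 - 10*c - 24) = (c - 3)*(c + 4)*(c^2 - c - 6) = (c - 3)^2*(c + 4)*(c + 2)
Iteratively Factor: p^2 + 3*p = (p)*(p + 3)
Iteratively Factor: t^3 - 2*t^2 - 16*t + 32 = (t + 4)*(t^2 - 6*t + 8) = (t - 2)*(t + 4)*(t - 4)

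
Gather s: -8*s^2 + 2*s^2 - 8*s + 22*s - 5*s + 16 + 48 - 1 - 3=-6*s^2 + 9*s + 60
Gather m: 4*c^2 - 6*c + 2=4*c^2 - 6*c + 2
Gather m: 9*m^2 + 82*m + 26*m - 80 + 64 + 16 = 9*m^2 + 108*m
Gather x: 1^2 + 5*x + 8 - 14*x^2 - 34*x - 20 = -14*x^2 - 29*x - 11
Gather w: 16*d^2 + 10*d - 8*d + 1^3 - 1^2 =16*d^2 + 2*d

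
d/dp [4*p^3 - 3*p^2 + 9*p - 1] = 12*p^2 - 6*p + 9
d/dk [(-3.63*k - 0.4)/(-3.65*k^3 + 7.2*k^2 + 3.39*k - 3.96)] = (-26.499*k^3 + 21.756*k^2 + 5.76*k + 15.7308)/(13.3225*k^6 - 52.56*k^5 + 27.093*k^4 + 77.724*k^3 - 45.5319*k^2 - 26.8488*k + 15.6816)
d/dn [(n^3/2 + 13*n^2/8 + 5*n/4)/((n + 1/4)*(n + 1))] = (16*n^4 + 40*n^3 + 37*n^2 + 26*n + 10)/(2*(16*n^4 + 40*n^3 + 33*n^2 + 10*n + 1))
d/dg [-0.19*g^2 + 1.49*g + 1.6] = 1.49 - 0.38*g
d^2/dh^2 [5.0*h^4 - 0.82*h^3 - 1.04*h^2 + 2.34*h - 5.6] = 60.0*h^2 - 4.92*h - 2.08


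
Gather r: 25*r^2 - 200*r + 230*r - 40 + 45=25*r^2 + 30*r + 5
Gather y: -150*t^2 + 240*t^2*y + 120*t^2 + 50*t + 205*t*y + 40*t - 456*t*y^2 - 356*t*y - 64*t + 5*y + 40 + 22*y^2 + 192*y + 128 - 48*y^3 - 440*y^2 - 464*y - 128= -30*t^2 + 26*t - 48*y^3 + y^2*(-456*t - 418) + y*(240*t^2 - 151*t - 267) + 40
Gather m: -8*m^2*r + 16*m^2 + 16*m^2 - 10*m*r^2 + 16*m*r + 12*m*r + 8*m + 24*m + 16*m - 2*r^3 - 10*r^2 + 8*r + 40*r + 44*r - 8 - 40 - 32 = m^2*(32 - 8*r) + m*(-10*r^2 + 28*r + 48) - 2*r^3 - 10*r^2 + 92*r - 80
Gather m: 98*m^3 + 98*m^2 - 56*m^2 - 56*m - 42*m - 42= 98*m^3 + 42*m^2 - 98*m - 42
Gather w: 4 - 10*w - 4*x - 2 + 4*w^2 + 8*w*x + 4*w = 4*w^2 + w*(8*x - 6) - 4*x + 2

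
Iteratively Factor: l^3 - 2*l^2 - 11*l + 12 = (l - 1)*(l^2 - l - 12) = (l - 1)*(l + 3)*(l - 4)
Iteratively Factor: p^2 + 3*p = (p + 3)*(p)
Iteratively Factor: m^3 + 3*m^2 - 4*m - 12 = (m - 2)*(m^2 + 5*m + 6) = (m - 2)*(m + 2)*(m + 3)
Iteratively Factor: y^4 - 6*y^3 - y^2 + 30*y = (y + 2)*(y^3 - 8*y^2 + 15*y) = (y - 5)*(y + 2)*(y^2 - 3*y) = (y - 5)*(y - 3)*(y + 2)*(y)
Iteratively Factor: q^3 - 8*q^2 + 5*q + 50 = (q - 5)*(q^2 - 3*q - 10) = (q - 5)^2*(q + 2)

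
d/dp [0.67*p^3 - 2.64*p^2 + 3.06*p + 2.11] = 2.01*p^2 - 5.28*p + 3.06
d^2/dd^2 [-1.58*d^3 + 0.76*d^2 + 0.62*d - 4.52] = 1.52 - 9.48*d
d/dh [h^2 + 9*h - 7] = 2*h + 9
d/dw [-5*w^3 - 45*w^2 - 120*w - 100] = -15*w^2 - 90*w - 120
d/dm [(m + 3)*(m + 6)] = 2*m + 9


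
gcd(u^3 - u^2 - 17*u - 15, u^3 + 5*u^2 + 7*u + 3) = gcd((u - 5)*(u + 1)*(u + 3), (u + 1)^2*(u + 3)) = u^2 + 4*u + 3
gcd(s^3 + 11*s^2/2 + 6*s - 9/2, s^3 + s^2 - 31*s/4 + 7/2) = s - 1/2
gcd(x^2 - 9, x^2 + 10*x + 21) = x + 3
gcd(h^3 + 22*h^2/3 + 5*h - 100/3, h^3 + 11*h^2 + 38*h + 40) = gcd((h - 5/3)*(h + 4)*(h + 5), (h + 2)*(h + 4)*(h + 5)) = h^2 + 9*h + 20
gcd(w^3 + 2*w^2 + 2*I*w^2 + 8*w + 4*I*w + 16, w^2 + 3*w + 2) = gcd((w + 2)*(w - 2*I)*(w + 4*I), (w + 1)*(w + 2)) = w + 2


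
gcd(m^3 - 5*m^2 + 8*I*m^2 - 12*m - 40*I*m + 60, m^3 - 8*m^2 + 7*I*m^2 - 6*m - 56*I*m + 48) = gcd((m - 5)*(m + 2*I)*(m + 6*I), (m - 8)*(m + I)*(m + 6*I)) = m + 6*I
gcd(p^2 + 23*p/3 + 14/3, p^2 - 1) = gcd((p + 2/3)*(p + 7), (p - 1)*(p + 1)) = 1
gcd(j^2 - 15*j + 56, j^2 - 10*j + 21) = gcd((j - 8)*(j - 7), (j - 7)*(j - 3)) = j - 7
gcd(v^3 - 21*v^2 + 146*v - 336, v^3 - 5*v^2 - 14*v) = v - 7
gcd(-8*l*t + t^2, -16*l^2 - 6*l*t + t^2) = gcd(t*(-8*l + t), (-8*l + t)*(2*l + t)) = -8*l + t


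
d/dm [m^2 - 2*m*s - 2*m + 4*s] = 2*m - 2*s - 2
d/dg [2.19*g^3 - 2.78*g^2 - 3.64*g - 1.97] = 6.57*g^2 - 5.56*g - 3.64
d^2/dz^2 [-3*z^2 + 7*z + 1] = -6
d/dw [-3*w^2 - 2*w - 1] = -6*w - 2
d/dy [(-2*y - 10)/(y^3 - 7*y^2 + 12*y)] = 4*(y^3 + 4*y^2 - 35*y + 30)/(y^2*(y^4 - 14*y^3 + 73*y^2 - 168*y + 144))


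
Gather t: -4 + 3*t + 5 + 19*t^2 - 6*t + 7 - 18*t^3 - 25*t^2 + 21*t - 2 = -18*t^3 - 6*t^2 + 18*t + 6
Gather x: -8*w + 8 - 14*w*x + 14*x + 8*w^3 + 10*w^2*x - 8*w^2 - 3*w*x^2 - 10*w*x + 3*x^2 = 8*w^3 - 8*w^2 - 8*w + x^2*(3 - 3*w) + x*(10*w^2 - 24*w + 14) + 8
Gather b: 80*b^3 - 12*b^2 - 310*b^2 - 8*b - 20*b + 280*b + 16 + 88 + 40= 80*b^3 - 322*b^2 + 252*b + 144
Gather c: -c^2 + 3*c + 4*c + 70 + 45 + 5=-c^2 + 7*c + 120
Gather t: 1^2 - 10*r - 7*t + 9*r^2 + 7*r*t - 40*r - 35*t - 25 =9*r^2 - 50*r + t*(7*r - 42) - 24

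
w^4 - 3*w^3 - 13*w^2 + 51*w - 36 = (w - 3)^2*(w - 1)*(w + 4)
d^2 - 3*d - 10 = (d - 5)*(d + 2)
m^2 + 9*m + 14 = (m + 2)*(m + 7)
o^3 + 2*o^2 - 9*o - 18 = (o - 3)*(o + 2)*(o + 3)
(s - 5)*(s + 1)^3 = s^4 - 2*s^3 - 12*s^2 - 14*s - 5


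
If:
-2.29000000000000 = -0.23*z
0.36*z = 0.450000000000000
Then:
No Solution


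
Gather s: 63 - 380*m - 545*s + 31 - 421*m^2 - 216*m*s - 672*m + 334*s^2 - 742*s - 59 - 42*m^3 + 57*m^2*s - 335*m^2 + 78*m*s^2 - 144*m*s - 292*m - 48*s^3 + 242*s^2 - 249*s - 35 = -42*m^3 - 756*m^2 - 1344*m - 48*s^3 + s^2*(78*m + 576) + s*(57*m^2 - 360*m - 1536)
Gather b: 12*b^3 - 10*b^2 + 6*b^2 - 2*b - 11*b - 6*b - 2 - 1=12*b^3 - 4*b^2 - 19*b - 3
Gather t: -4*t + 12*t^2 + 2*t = 12*t^2 - 2*t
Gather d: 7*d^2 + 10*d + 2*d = 7*d^2 + 12*d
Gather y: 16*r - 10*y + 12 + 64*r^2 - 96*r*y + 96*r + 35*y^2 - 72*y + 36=64*r^2 + 112*r + 35*y^2 + y*(-96*r - 82) + 48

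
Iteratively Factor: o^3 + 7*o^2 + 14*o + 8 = (o + 2)*(o^2 + 5*o + 4) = (o + 2)*(o + 4)*(o + 1)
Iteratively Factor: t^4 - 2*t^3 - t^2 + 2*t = (t - 2)*(t^3 - t) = t*(t - 2)*(t^2 - 1) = t*(t - 2)*(t + 1)*(t - 1)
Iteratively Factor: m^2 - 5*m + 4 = (m - 4)*(m - 1)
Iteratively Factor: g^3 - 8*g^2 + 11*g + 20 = (g - 5)*(g^2 - 3*g - 4) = (g - 5)*(g - 4)*(g + 1)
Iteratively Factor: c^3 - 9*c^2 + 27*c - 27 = (c - 3)*(c^2 - 6*c + 9) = (c - 3)^2*(c - 3)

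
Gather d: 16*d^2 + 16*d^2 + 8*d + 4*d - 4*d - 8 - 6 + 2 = 32*d^2 + 8*d - 12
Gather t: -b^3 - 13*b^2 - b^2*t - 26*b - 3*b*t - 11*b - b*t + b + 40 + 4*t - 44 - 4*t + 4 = -b^3 - 13*b^2 - 36*b + t*(-b^2 - 4*b)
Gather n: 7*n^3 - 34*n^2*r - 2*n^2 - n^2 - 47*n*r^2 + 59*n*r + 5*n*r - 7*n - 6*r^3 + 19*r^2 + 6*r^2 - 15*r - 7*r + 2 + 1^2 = 7*n^3 + n^2*(-34*r - 3) + n*(-47*r^2 + 64*r - 7) - 6*r^3 + 25*r^2 - 22*r + 3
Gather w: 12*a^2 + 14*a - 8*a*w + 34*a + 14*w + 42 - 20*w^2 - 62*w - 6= 12*a^2 + 48*a - 20*w^2 + w*(-8*a - 48) + 36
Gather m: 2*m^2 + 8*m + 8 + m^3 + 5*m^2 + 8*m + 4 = m^3 + 7*m^2 + 16*m + 12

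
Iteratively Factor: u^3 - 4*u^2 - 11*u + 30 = (u - 2)*(u^2 - 2*u - 15) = (u - 5)*(u - 2)*(u + 3)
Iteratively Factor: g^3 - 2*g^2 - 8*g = (g)*(g^2 - 2*g - 8) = g*(g + 2)*(g - 4)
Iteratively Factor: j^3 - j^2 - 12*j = (j)*(j^2 - j - 12) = j*(j - 4)*(j + 3)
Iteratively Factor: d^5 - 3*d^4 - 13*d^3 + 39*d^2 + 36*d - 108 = (d + 3)*(d^4 - 6*d^3 + 5*d^2 + 24*d - 36) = (d - 3)*(d + 3)*(d^3 - 3*d^2 - 4*d + 12) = (d - 3)*(d - 2)*(d + 3)*(d^2 - d - 6) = (d - 3)^2*(d - 2)*(d + 3)*(d + 2)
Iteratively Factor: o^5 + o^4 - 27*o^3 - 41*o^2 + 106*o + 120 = (o + 1)*(o^4 - 27*o^2 - 14*o + 120) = (o - 5)*(o + 1)*(o^3 + 5*o^2 - 2*o - 24) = (o - 5)*(o - 2)*(o + 1)*(o^2 + 7*o + 12) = (o - 5)*(o - 2)*(o + 1)*(o + 4)*(o + 3)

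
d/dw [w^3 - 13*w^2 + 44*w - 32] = 3*w^2 - 26*w + 44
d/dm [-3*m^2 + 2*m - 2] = 2 - 6*m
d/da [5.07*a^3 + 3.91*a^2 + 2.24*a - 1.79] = 15.21*a^2 + 7.82*a + 2.24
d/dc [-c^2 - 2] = -2*c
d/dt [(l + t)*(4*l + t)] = 5*l + 2*t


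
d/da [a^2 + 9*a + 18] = 2*a + 9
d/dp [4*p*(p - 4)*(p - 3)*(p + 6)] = 16*p^3 - 12*p^2 - 240*p + 288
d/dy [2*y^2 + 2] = 4*y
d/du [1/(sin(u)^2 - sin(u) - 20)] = (1 - 2*sin(u))*cos(u)/(sin(u) + cos(u)^2 + 19)^2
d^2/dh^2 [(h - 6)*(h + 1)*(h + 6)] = 6*h + 2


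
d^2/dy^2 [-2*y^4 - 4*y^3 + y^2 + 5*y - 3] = -24*y^2 - 24*y + 2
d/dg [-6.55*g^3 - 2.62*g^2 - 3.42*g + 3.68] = -19.65*g^2 - 5.24*g - 3.42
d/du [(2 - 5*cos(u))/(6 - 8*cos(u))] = 7*sin(u)/(2*(4*cos(u) - 3)^2)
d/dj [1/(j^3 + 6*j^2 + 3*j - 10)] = 3*(-j^2 - 4*j - 1)/(j^3 + 6*j^2 + 3*j - 10)^2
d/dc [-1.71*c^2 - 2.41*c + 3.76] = -3.42*c - 2.41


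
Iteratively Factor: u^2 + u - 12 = (u + 4)*(u - 3)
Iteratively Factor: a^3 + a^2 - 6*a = (a - 2)*(a^2 + 3*a) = (a - 2)*(a + 3)*(a)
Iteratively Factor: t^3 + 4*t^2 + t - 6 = (t + 2)*(t^2 + 2*t - 3) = (t - 1)*(t + 2)*(t + 3)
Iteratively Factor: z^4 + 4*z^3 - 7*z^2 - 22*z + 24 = (z - 2)*(z^3 + 6*z^2 + 5*z - 12) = (z - 2)*(z + 3)*(z^2 + 3*z - 4) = (z - 2)*(z - 1)*(z + 3)*(z + 4)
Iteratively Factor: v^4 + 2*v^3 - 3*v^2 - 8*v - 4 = (v - 2)*(v^3 + 4*v^2 + 5*v + 2) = (v - 2)*(v + 1)*(v^2 + 3*v + 2) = (v - 2)*(v + 1)^2*(v + 2)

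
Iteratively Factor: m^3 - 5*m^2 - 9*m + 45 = (m - 5)*(m^2 - 9) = (m - 5)*(m - 3)*(m + 3)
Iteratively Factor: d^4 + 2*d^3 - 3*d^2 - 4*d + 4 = (d + 2)*(d^3 - 3*d + 2) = (d - 1)*(d + 2)*(d^2 + d - 2) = (d - 1)*(d + 2)^2*(d - 1)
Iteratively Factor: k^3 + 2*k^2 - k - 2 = (k - 1)*(k^2 + 3*k + 2) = (k - 1)*(k + 1)*(k + 2)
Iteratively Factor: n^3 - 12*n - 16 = (n + 2)*(n^2 - 2*n - 8) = (n - 4)*(n + 2)*(n + 2)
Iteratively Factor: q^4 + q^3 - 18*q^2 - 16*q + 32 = (q - 1)*(q^3 + 2*q^2 - 16*q - 32) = (q - 1)*(q + 2)*(q^2 - 16) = (q - 4)*(q - 1)*(q + 2)*(q + 4)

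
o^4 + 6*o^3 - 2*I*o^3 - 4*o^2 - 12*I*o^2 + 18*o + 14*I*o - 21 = (o + 7)*(o - 3*I)*(-I*o + 1)*(I*o - I)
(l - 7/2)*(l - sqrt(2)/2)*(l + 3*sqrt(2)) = l^3 - 7*l^2/2 + 5*sqrt(2)*l^2/2 - 35*sqrt(2)*l/4 - 3*l + 21/2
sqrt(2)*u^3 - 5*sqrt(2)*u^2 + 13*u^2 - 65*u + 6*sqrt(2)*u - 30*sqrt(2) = (u - 5)*(u + 6*sqrt(2))*(sqrt(2)*u + 1)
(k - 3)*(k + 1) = k^2 - 2*k - 3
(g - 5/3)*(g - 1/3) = g^2 - 2*g + 5/9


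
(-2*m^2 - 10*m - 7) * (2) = -4*m^2 - 20*m - 14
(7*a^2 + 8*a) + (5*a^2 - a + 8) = 12*a^2 + 7*a + 8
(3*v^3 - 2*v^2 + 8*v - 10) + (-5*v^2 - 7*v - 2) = 3*v^3 - 7*v^2 + v - 12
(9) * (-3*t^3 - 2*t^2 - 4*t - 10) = -27*t^3 - 18*t^2 - 36*t - 90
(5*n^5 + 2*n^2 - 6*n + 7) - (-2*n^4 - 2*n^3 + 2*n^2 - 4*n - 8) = 5*n^5 + 2*n^4 + 2*n^3 - 2*n + 15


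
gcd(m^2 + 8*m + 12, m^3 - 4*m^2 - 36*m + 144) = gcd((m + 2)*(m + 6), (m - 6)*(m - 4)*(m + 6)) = m + 6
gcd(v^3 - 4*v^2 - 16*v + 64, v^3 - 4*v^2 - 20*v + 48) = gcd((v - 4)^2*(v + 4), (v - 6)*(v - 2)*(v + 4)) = v + 4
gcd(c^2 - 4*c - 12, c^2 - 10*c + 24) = c - 6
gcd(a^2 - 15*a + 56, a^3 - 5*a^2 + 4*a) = 1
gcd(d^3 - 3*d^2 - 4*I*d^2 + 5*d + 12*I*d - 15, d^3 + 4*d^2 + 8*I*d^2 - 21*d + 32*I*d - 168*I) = d - 3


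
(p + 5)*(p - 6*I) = p^2 + 5*p - 6*I*p - 30*I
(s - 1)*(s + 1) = s^2 - 1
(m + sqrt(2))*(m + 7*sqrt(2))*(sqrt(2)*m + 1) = sqrt(2)*m^3 + 17*m^2 + 22*sqrt(2)*m + 14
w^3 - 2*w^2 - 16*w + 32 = (w - 4)*(w - 2)*(w + 4)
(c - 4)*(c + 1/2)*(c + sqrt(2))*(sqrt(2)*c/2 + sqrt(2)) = sqrt(2)*c^4/2 - 3*sqrt(2)*c^3/4 + c^3 - 9*sqrt(2)*c^2/2 - 3*c^2/2 - 9*c - 2*sqrt(2)*c - 4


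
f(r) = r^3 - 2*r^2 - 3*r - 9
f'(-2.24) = 21.01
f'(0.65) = -4.33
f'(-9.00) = 276.00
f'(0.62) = -4.33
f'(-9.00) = 276.00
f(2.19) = -14.66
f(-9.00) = -873.00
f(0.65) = -11.52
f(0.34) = -10.21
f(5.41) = 74.57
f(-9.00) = -873.00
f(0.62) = -11.39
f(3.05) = -8.38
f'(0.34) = -4.01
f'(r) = 3*r^2 - 4*r - 3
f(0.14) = -9.46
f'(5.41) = 63.16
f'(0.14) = -3.50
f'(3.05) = 12.71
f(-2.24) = -23.55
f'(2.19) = 2.63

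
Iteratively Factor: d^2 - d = (d)*(d - 1)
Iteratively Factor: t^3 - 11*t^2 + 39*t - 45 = (t - 5)*(t^2 - 6*t + 9) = (t - 5)*(t - 3)*(t - 3)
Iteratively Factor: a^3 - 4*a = (a)*(a^2 - 4) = a*(a - 2)*(a + 2)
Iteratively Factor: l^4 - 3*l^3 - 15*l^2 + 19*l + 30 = (l - 5)*(l^3 + 2*l^2 - 5*l - 6) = (l - 5)*(l + 3)*(l^2 - l - 2) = (l - 5)*(l - 2)*(l + 3)*(l + 1)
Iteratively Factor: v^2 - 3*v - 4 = (v - 4)*(v + 1)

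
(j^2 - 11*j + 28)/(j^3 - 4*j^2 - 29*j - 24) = (-j^2 + 11*j - 28)/(-j^3 + 4*j^2 + 29*j + 24)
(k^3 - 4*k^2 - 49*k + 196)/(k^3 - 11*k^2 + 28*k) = (k + 7)/k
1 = 1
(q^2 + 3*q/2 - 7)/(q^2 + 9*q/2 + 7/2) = (q - 2)/(q + 1)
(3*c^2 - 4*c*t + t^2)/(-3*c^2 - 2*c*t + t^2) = (-c + t)/(c + t)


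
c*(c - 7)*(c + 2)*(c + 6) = c^4 + c^3 - 44*c^2 - 84*c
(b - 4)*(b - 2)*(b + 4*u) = b^3 + 4*b^2*u - 6*b^2 - 24*b*u + 8*b + 32*u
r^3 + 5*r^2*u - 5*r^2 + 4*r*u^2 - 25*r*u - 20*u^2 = (r - 5)*(r + u)*(r + 4*u)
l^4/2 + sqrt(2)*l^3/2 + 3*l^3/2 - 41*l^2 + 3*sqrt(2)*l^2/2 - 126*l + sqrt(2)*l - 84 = (l/2 + 1/2)*(l + 2)*(l - 6*sqrt(2))*(l + 7*sqrt(2))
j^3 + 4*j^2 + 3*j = j*(j + 1)*(j + 3)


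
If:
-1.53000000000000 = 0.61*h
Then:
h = -2.51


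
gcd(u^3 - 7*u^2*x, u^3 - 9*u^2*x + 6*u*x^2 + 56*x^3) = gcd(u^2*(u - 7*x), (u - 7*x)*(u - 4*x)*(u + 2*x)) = -u + 7*x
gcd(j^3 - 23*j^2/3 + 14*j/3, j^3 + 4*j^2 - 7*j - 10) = 1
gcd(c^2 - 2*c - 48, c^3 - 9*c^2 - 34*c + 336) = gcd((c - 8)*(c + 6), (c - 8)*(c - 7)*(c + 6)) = c^2 - 2*c - 48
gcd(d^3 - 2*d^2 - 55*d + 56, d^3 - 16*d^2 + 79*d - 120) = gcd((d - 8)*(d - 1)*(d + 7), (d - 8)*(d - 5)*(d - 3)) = d - 8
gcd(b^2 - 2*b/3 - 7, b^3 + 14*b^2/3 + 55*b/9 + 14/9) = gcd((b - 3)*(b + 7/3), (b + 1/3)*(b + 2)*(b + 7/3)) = b + 7/3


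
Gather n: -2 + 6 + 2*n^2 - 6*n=2*n^2 - 6*n + 4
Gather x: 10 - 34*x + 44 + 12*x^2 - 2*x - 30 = 12*x^2 - 36*x + 24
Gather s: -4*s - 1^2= -4*s - 1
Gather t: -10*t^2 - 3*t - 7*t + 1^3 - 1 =-10*t^2 - 10*t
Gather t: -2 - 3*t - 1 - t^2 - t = -t^2 - 4*t - 3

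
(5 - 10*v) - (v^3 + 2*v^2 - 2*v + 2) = -v^3 - 2*v^2 - 8*v + 3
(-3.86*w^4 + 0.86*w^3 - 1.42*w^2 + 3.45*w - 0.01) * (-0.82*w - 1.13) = 3.1652*w^5 + 3.6566*w^4 + 0.1926*w^3 - 1.2244*w^2 - 3.8903*w + 0.0113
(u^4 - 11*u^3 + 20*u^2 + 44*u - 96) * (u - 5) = u^5 - 16*u^4 + 75*u^3 - 56*u^2 - 316*u + 480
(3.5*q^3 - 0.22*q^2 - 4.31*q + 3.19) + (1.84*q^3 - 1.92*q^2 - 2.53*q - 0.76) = 5.34*q^3 - 2.14*q^2 - 6.84*q + 2.43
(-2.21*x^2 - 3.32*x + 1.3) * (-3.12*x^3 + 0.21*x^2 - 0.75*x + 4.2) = 6.8952*x^5 + 9.8943*x^4 - 3.0957*x^3 - 6.519*x^2 - 14.919*x + 5.46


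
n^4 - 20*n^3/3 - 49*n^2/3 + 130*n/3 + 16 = (n - 8)*(n - 2)*(n + 1/3)*(n + 3)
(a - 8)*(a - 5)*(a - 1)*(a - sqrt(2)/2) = a^4 - 14*a^3 - sqrt(2)*a^3/2 + 7*sqrt(2)*a^2 + 53*a^2 - 40*a - 53*sqrt(2)*a/2 + 20*sqrt(2)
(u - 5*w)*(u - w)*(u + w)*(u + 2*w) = u^4 - 3*u^3*w - 11*u^2*w^2 + 3*u*w^3 + 10*w^4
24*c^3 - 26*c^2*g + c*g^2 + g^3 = (-4*c + g)*(-c + g)*(6*c + g)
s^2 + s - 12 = (s - 3)*(s + 4)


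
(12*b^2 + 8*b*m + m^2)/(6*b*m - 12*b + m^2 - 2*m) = (2*b + m)/(m - 2)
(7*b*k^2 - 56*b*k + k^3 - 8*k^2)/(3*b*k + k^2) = (7*b*k - 56*b + k^2 - 8*k)/(3*b + k)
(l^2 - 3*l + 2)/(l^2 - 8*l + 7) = (l - 2)/(l - 7)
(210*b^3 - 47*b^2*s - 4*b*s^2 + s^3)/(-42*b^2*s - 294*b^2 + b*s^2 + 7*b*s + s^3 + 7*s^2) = (-5*b + s)/(s + 7)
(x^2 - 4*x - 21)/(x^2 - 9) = (x - 7)/(x - 3)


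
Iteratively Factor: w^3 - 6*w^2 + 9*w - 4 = (w - 4)*(w^2 - 2*w + 1) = (w - 4)*(w - 1)*(w - 1)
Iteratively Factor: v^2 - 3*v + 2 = (v - 2)*(v - 1)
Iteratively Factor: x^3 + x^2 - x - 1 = (x - 1)*(x^2 + 2*x + 1) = (x - 1)*(x + 1)*(x + 1)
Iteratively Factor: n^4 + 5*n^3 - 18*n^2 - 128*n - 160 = (n + 4)*(n^3 + n^2 - 22*n - 40) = (n - 5)*(n + 4)*(n^2 + 6*n + 8) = (n - 5)*(n + 4)^2*(n + 2)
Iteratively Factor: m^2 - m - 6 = (m + 2)*(m - 3)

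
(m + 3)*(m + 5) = m^2 + 8*m + 15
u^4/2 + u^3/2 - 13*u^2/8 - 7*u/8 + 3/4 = (u/2 + 1/2)*(u - 3/2)*(u - 1/2)*(u + 2)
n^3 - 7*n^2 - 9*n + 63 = (n - 7)*(n - 3)*(n + 3)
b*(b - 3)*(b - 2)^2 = b^4 - 7*b^3 + 16*b^2 - 12*b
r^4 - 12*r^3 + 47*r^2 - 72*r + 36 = (r - 6)*(r - 3)*(r - 2)*(r - 1)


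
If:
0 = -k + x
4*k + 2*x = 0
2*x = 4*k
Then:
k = 0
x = 0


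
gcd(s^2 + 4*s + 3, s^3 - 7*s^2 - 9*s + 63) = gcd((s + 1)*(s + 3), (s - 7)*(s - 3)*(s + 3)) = s + 3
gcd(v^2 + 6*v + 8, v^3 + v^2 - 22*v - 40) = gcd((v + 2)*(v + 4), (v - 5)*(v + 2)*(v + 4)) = v^2 + 6*v + 8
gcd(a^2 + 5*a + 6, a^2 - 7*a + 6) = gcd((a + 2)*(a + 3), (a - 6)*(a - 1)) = 1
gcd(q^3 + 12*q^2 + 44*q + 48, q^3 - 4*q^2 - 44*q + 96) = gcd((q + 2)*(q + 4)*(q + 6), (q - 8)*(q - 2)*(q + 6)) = q + 6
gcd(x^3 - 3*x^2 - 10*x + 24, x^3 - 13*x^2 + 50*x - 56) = x^2 - 6*x + 8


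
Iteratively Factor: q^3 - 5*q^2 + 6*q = (q - 2)*(q^2 - 3*q) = q*(q - 2)*(q - 3)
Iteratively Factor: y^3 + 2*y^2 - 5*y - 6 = (y + 3)*(y^2 - y - 2) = (y + 1)*(y + 3)*(y - 2)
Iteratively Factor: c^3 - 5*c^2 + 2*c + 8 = (c - 4)*(c^2 - c - 2) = (c - 4)*(c - 2)*(c + 1)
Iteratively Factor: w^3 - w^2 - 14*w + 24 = (w - 2)*(w^2 + w - 12) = (w - 3)*(w - 2)*(w + 4)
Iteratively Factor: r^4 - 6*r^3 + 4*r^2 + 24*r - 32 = (r + 2)*(r^3 - 8*r^2 + 20*r - 16) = (r - 2)*(r + 2)*(r^2 - 6*r + 8) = (r - 2)^2*(r + 2)*(r - 4)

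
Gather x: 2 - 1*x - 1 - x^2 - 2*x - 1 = -x^2 - 3*x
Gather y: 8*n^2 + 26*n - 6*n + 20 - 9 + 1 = 8*n^2 + 20*n + 12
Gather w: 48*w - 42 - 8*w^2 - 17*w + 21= -8*w^2 + 31*w - 21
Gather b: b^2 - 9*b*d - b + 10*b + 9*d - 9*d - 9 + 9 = b^2 + b*(9 - 9*d)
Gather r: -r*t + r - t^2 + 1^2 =r*(1 - t) - t^2 + 1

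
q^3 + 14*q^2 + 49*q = q*(q + 7)^2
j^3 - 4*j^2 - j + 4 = (j - 4)*(j - 1)*(j + 1)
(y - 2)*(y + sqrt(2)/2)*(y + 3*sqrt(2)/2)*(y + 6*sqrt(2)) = y^4 - 2*y^3 + 8*sqrt(2)*y^3 - 16*sqrt(2)*y^2 + 51*y^2/2 - 51*y + 9*sqrt(2)*y - 18*sqrt(2)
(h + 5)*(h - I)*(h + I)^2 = h^4 + 5*h^3 + I*h^3 + h^2 + 5*I*h^2 + 5*h + I*h + 5*I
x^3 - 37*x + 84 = (x - 4)*(x - 3)*(x + 7)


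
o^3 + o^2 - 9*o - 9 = (o - 3)*(o + 1)*(o + 3)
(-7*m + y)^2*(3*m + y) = 147*m^3 + 7*m^2*y - 11*m*y^2 + y^3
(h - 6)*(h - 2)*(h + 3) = h^3 - 5*h^2 - 12*h + 36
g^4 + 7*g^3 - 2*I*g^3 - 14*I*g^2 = g^2*(g + 7)*(g - 2*I)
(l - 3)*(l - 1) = l^2 - 4*l + 3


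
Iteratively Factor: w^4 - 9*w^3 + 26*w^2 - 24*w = (w)*(w^3 - 9*w^2 + 26*w - 24) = w*(w - 4)*(w^2 - 5*w + 6) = w*(w - 4)*(w - 2)*(w - 3)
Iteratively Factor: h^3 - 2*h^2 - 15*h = (h - 5)*(h^2 + 3*h) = (h - 5)*(h + 3)*(h)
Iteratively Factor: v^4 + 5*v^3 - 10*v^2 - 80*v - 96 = (v + 3)*(v^3 + 2*v^2 - 16*v - 32) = (v + 2)*(v + 3)*(v^2 - 16) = (v + 2)*(v + 3)*(v + 4)*(v - 4)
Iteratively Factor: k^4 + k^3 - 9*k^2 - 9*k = (k - 3)*(k^3 + 4*k^2 + 3*k) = (k - 3)*(k + 3)*(k^2 + k) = (k - 3)*(k + 1)*(k + 3)*(k)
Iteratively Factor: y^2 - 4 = (y + 2)*(y - 2)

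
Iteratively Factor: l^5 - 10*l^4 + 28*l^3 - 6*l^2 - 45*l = (l - 5)*(l^4 - 5*l^3 + 3*l^2 + 9*l) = (l - 5)*(l + 1)*(l^3 - 6*l^2 + 9*l) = (l - 5)*(l - 3)*(l + 1)*(l^2 - 3*l) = l*(l - 5)*(l - 3)*(l + 1)*(l - 3)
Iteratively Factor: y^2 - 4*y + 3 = (y - 3)*(y - 1)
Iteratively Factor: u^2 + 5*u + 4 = (u + 4)*(u + 1)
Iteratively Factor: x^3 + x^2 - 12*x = (x - 3)*(x^2 + 4*x) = (x - 3)*(x + 4)*(x)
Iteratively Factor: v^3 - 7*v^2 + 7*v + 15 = (v - 5)*(v^2 - 2*v - 3) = (v - 5)*(v - 3)*(v + 1)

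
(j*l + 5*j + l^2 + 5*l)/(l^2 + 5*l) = (j + l)/l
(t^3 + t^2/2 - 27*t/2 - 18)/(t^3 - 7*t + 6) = (t^2 - 5*t/2 - 6)/(t^2 - 3*t + 2)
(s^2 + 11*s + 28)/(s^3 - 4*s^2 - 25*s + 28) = (s + 7)/(s^2 - 8*s + 7)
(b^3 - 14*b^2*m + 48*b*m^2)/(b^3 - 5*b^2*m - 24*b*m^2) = (b - 6*m)/(b + 3*m)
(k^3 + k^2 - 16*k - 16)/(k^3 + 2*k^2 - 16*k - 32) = (k + 1)/(k + 2)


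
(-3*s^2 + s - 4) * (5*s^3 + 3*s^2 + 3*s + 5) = -15*s^5 - 4*s^4 - 26*s^3 - 24*s^2 - 7*s - 20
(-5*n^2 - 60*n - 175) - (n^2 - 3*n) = -6*n^2 - 57*n - 175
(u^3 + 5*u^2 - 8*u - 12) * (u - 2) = u^4 + 3*u^3 - 18*u^2 + 4*u + 24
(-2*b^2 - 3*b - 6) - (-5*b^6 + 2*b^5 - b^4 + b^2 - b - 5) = 5*b^6 - 2*b^5 + b^4 - 3*b^2 - 2*b - 1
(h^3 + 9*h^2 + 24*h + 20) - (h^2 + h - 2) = h^3 + 8*h^2 + 23*h + 22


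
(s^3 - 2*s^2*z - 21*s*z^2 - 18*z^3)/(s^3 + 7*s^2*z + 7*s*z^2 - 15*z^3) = (-s^2 + 5*s*z + 6*z^2)/(-s^2 - 4*s*z + 5*z^2)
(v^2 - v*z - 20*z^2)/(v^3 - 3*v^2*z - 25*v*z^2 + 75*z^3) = (-v - 4*z)/(-v^2 - 2*v*z + 15*z^2)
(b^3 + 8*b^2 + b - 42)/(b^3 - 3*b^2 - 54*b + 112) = (b + 3)/(b - 8)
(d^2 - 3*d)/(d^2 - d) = (d - 3)/(d - 1)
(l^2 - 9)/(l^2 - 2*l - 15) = (l - 3)/(l - 5)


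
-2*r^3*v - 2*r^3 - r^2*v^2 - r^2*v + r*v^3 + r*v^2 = (-2*r + v)*(r + v)*(r*v + r)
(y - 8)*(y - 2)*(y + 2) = y^3 - 8*y^2 - 4*y + 32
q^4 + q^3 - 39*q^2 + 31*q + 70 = (q - 5)*(q - 2)*(q + 1)*(q + 7)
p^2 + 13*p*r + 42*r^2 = (p + 6*r)*(p + 7*r)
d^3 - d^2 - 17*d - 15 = (d - 5)*(d + 1)*(d + 3)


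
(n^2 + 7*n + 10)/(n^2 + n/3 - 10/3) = 3*(n + 5)/(3*n - 5)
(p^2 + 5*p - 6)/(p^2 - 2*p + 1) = (p + 6)/(p - 1)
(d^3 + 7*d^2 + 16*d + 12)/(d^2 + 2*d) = d + 5 + 6/d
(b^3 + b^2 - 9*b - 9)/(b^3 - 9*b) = (b + 1)/b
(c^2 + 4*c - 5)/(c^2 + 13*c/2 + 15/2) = 2*(c - 1)/(2*c + 3)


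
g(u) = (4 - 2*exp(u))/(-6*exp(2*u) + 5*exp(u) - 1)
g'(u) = (4 - 2*exp(u))*(12*exp(2*u) - 5*exp(u))/(-6*exp(2*u) + 5*exp(u) - 1)^2 - 2*exp(u)/(-6*exp(2*u) + 5*exp(u) - 1)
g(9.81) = 0.00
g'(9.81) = -0.00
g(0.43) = -0.12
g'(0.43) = 0.75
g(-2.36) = -6.56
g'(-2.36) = -3.79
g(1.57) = 0.05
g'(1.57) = -0.02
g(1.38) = 0.05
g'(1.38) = -0.01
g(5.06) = 0.00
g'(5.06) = -0.00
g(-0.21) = -2.67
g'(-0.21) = 13.35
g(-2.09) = -7.93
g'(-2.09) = -6.76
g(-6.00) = -4.05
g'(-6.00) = -0.05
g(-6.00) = -4.05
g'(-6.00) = -0.05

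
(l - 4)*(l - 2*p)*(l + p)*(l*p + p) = l^4*p - l^3*p^2 - 3*l^3*p - 2*l^2*p^3 + 3*l^2*p^2 - 4*l^2*p + 6*l*p^3 + 4*l*p^2 + 8*p^3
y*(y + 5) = y^2 + 5*y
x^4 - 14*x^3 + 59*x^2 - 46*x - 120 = (x - 6)*(x - 5)*(x - 4)*(x + 1)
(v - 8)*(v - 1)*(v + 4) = v^3 - 5*v^2 - 28*v + 32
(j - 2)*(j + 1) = j^2 - j - 2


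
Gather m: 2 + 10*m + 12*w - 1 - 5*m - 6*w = 5*m + 6*w + 1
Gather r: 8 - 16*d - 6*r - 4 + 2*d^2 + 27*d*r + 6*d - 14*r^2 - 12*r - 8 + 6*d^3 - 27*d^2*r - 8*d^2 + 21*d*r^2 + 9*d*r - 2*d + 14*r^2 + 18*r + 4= 6*d^3 - 6*d^2 + 21*d*r^2 - 12*d + r*(-27*d^2 + 36*d)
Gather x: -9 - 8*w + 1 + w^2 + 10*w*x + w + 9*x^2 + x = w^2 - 7*w + 9*x^2 + x*(10*w + 1) - 8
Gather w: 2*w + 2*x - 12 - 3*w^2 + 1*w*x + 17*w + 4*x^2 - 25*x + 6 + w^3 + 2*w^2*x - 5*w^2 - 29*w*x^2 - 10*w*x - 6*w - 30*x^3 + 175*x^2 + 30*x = w^3 + w^2*(2*x - 8) + w*(-29*x^2 - 9*x + 13) - 30*x^3 + 179*x^2 + 7*x - 6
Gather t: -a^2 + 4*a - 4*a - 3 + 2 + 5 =4 - a^2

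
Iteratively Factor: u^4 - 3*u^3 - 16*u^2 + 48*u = (u - 4)*(u^3 + u^2 - 12*u) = (u - 4)*(u + 4)*(u^2 - 3*u) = u*(u - 4)*(u + 4)*(u - 3)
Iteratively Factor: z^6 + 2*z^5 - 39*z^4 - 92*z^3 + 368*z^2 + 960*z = (z)*(z^5 + 2*z^4 - 39*z^3 - 92*z^2 + 368*z + 960) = z*(z + 4)*(z^4 - 2*z^3 - 31*z^2 + 32*z + 240) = z*(z - 4)*(z + 4)*(z^3 + 2*z^2 - 23*z - 60) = z*(z - 4)*(z + 4)^2*(z^2 - 2*z - 15) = z*(z - 4)*(z + 3)*(z + 4)^2*(z - 5)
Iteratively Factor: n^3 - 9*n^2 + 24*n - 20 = (n - 2)*(n^2 - 7*n + 10) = (n - 2)^2*(n - 5)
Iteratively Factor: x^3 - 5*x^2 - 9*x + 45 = (x - 5)*(x^2 - 9) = (x - 5)*(x - 3)*(x + 3)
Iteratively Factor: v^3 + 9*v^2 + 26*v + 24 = (v + 2)*(v^2 + 7*v + 12) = (v + 2)*(v + 3)*(v + 4)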